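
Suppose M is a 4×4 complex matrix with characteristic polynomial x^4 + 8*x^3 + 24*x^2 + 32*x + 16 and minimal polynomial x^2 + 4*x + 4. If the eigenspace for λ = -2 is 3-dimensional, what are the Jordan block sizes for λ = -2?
Block sizes for λ = -2: [2, 1, 1]

Step 1 — from the characteristic polynomial, algebraic multiplicity of λ = -2 is 4. From dim ker(M − (-2)·I) = 3, there are exactly 3 Jordan blocks for λ = -2.
Step 2 — from the minimal polynomial, the factor (x + 2)^2 tells us the largest block for λ = -2 has size 2.
Step 3 — with total size 4, 3 blocks, and largest block 2, the block sizes (in nonincreasing order) are [2, 1, 1].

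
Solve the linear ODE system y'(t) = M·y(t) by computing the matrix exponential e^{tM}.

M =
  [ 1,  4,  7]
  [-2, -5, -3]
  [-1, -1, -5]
e^{tM} =
  [t^2*exp(-3*t)/2 + 4*t*exp(-3*t) + exp(-3*t), t^2*exp(-3*t)/2 + 4*t*exp(-3*t), t^2*exp(-3*t) + 7*t*exp(-3*t)]
  [-t^2*exp(-3*t)/2 - 2*t*exp(-3*t), -t^2*exp(-3*t)/2 - 2*t*exp(-3*t) + exp(-3*t), -t^2*exp(-3*t) - 3*t*exp(-3*t)]
  [-t*exp(-3*t), -t*exp(-3*t), -2*t*exp(-3*t) + exp(-3*t)]

Strategy: write M = P · J · P⁻¹ where J is a Jordan canonical form, so e^{tM} = P · e^{tJ} · P⁻¹, and e^{tJ} can be computed block-by-block.

M has Jordan form
J =
  [-3,  1,  0]
  [ 0, -3,  1]
  [ 0,  0, -3]
(up to reordering of blocks).

Per-block formulas:
  For a 3×3 Jordan block J_3(-3): exp(t · J_3(-3)) = e^(-3t)·(I + t·N + (t^2/2)·N^2), where N is the 3×3 nilpotent shift.

After assembling e^{tJ} and conjugating by P, we get:

e^{tM} =
  [t^2*exp(-3*t)/2 + 4*t*exp(-3*t) + exp(-3*t), t^2*exp(-3*t)/2 + 4*t*exp(-3*t), t^2*exp(-3*t) + 7*t*exp(-3*t)]
  [-t^2*exp(-3*t)/2 - 2*t*exp(-3*t), -t^2*exp(-3*t)/2 - 2*t*exp(-3*t) + exp(-3*t), -t^2*exp(-3*t) - 3*t*exp(-3*t)]
  [-t*exp(-3*t), -t*exp(-3*t), -2*t*exp(-3*t) + exp(-3*t)]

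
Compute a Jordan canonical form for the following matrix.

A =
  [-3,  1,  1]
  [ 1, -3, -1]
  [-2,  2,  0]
J_2(-2) ⊕ J_1(-2)

The characteristic polynomial is
  det(x·I − A) = x^3 + 6*x^2 + 12*x + 8 = (x + 2)^3

Eigenvalues and multiplicities (the geometric multiplicity of λ is n − rank(A − λI), which equals the number of Jordan blocks for λ):
  λ = -2: algebraic multiplicity = 3, geometric multiplicity = 2

Determining the block sizes for each eigenvalue:
  λ = -2: 2 blocks summing to 3 forces exactly one block of size 2 and the rest size 1 → block sizes [2, 1]

Assembling the blocks gives a Jordan form
J =
  [-2,  1,  0]
  [ 0, -2,  0]
  [ 0,  0, -2]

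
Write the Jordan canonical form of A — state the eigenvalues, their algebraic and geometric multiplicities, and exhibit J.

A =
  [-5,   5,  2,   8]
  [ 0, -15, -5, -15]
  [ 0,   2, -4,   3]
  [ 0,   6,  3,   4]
J_3(-5) ⊕ J_1(-5)

The characteristic polynomial is
  det(x·I − A) = x^4 + 20*x^3 + 150*x^2 + 500*x + 625 = (x + 5)^4

Eigenvalues and multiplicities (the geometric multiplicity of λ is n − rank(A − λI), which equals the number of Jordan blocks for λ):
  λ = -5: algebraic multiplicity = 4, geometric multiplicity = 2

Determining the block sizes for each eigenvalue:
  λ = -5: with am = 4 and gm = 2, the partition is not yet determined (e.g. several partitions of 4 into 2 parts exist). Let N = A − (-5)·I. Computing rank(N^1) = 2, rank(N^2) = 1, rank(N^3) = 0; the number of blocks of size ≥ j is rank(N^{j−1}) − rank(N^j), giving [2, 1, 1]. So we have 1 block(s) of size 3, 1 block(s) of size 1 → block sizes [3, 1]

Assembling the blocks gives a Jordan form
J =
  [-5,  1,  0,  0]
  [ 0, -5,  1,  0]
  [ 0,  0, -5,  0]
  [ 0,  0,  0, -5]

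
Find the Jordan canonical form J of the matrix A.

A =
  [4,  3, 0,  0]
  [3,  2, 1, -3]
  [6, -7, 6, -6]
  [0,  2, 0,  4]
J_3(4) ⊕ J_1(4)

The characteristic polynomial is
  det(x·I − A) = x^4 - 16*x^3 + 96*x^2 - 256*x + 256 = (x - 4)^4

Eigenvalues and multiplicities (the geometric multiplicity of λ is n − rank(A − λI), which equals the number of Jordan blocks for λ):
  λ = 4: algebraic multiplicity = 4, geometric multiplicity = 2

Determining the block sizes for each eigenvalue:
  λ = 4: with am = 4 and gm = 2, the partition is not yet determined (e.g. several partitions of 4 into 2 parts exist). Let N = A − (4)·I. Computing rank(N^1) = 2, rank(N^2) = 1, rank(N^3) = 0; the number of blocks of size ≥ j is rank(N^{j−1}) − rank(N^j), giving [2, 1, 1]. So we have 1 block(s) of size 3, 1 block(s) of size 1 → block sizes [3, 1]

Assembling the blocks gives a Jordan form
J =
  [4, 1, 0, 0]
  [0, 4, 1, 0]
  [0, 0, 4, 0]
  [0, 0, 0, 4]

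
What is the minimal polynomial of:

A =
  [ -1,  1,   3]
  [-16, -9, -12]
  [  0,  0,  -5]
x^2 + 10*x + 25

The characteristic polynomial is χ_A(x) = (x + 5)^3, so the eigenvalues are known. The minimal polynomial is
  m_A(x) = Π_λ (x − λ)^{k_λ}
where k_λ is the size of the *largest* Jordan block for λ (equivalently, the smallest k with (A − λI)^k v = 0 for every generalised eigenvector v of λ).

  λ = -5: largest Jordan block has size 2, contributing (x + 5)^2

So m_A(x) = (x + 5)^2 = x^2 + 10*x + 25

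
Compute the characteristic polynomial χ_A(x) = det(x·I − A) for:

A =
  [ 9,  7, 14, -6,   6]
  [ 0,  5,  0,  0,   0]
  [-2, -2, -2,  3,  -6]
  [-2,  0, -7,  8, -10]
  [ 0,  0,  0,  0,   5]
x^5 - 25*x^4 + 250*x^3 - 1250*x^2 + 3125*x - 3125

Expanding det(x·I − A) (e.g. by cofactor expansion or by noting that A is similar to its Jordan form J, which has the same characteristic polynomial as A) gives
  χ_A(x) = x^5 - 25*x^4 + 250*x^3 - 1250*x^2 + 3125*x - 3125
which factors as (x - 5)^5. The eigenvalues (with algebraic multiplicities) are λ = 5 with multiplicity 5.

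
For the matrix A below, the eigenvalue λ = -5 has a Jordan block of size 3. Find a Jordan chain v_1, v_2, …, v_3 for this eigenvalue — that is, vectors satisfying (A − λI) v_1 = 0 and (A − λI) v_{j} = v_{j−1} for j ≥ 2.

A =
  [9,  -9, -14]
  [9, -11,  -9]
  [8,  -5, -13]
A Jordan chain for λ = -5 of length 3:
v_1 = (3, 0, 3)ᵀ
v_2 = (14, 9, 8)ᵀ
v_3 = (1, 0, 0)ᵀ

Let N = A − (-5)·I. We want v_3 with N^3 v_3 = 0 but N^2 v_3 ≠ 0; then v_{j-1} := N · v_j for j = 3, …, 2.

Pick v_3 = (1, 0, 0)ᵀ.
Then v_2 = N · v_3 = (14, 9, 8)ᵀ.
Then v_1 = N · v_2 = (3, 0, 3)ᵀ.

Sanity check: (A − (-5)·I) v_1 = (0, 0, 0)ᵀ = 0. ✓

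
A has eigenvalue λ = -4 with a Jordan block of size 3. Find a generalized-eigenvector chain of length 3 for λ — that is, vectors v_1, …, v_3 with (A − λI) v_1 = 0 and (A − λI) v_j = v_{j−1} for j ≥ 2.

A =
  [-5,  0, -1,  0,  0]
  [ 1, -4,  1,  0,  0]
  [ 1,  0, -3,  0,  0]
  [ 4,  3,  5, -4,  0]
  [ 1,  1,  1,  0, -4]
A Jordan chain for λ = -4 of length 3:
v_1 = (0, 0, 0, 4, 1)ᵀ
v_2 = (-1, 1, 1, 4, 1)ᵀ
v_3 = (1, 0, 0, 0, 0)ᵀ

Let N = A − (-4)·I. We want v_3 with N^3 v_3 = 0 but N^2 v_3 ≠ 0; then v_{j-1} := N · v_j for j = 3, …, 2.

Pick v_3 = (1, 0, 0, 0, 0)ᵀ.
Then v_2 = N · v_3 = (-1, 1, 1, 4, 1)ᵀ.
Then v_1 = N · v_2 = (0, 0, 0, 4, 1)ᵀ.

Sanity check: (A − (-4)·I) v_1 = (0, 0, 0, 0, 0)ᵀ = 0. ✓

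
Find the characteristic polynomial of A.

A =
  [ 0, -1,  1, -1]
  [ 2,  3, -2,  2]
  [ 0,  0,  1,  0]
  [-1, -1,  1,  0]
x^4 - 4*x^3 + 6*x^2 - 4*x + 1

Expanding det(x·I − A) (e.g. by cofactor expansion or by noting that A is similar to its Jordan form J, which has the same characteristic polynomial as A) gives
  χ_A(x) = x^4 - 4*x^3 + 6*x^2 - 4*x + 1
which factors as (x - 1)^4. The eigenvalues (with algebraic multiplicities) are λ = 1 with multiplicity 4.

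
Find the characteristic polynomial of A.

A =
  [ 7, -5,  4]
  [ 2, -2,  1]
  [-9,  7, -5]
x^3

Expanding det(x·I − A) (e.g. by cofactor expansion or by noting that A is similar to its Jordan form J, which has the same characteristic polynomial as A) gives
  χ_A(x) = x^3
which factors as x^3. The eigenvalues (with algebraic multiplicities) are λ = 0 with multiplicity 3.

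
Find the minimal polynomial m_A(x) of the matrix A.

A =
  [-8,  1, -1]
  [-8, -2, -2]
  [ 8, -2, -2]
x^2 + 8*x + 16

The characteristic polynomial is χ_A(x) = (x + 4)^3, so the eigenvalues are known. The minimal polynomial is
  m_A(x) = Π_λ (x − λ)^{k_λ}
where k_λ is the size of the *largest* Jordan block for λ (equivalently, the smallest k with (A − λI)^k v = 0 for every generalised eigenvector v of λ).

  λ = -4: largest Jordan block has size 2, contributing (x + 4)^2

So m_A(x) = (x + 4)^2 = x^2 + 8*x + 16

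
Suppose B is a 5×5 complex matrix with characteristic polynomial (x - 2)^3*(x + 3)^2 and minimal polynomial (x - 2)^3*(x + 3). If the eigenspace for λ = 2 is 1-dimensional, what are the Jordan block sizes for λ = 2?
Block sizes for λ = 2: [3]

Step 1 — from the characteristic polynomial, algebraic multiplicity of λ = 2 is 3. From dim ker(B − (2)·I) = 1, there are exactly 1 Jordan blocks for λ = 2.
Step 2 — from the minimal polynomial, the factor (x − 2)^3 tells us the largest block for λ = 2 has size 3.
Step 3 — with total size 3, 1 blocks, and largest block 3, the block sizes (in nonincreasing order) are [3].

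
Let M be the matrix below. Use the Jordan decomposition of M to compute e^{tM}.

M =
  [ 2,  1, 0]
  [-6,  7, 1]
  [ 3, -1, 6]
e^{tM} =
  [3*t^2*exp(5*t)/2 - 3*t*exp(5*t) + exp(5*t), -t^2*exp(5*t)/2 + t*exp(5*t), t^2*exp(5*t)/2]
  [9*t^2*exp(5*t)/2 - 6*t*exp(5*t), -3*t^2*exp(5*t)/2 + 2*t*exp(5*t) + exp(5*t), 3*t^2*exp(5*t)/2 + t*exp(5*t)]
  [3*t*exp(5*t), -t*exp(5*t), t*exp(5*t) + exp(5*t)]

Strategy: write M = P · J · P⁻¹ where J is a Jordan canonical form, so e^{tM} = P · e^{tJ} · P⁻¹, and e^{tJ} can be computed block-by-block.

M has Jordan form
J =
  [5, 1, 0]
  [0, 5, 1]
  [0, 0, 5]
(up to reordering of blocks).

Per-block formulas:
  For a 3×3 Jordan block J_3(5): exp(t · J_3(5)) = e^(5t)·(I + t·N + (t^2/2)·N^2), where N is the 3×3 nilpotent shift.

After assembling e^{tJ} and conjugating by P, we get:

e^{tM} =
  [3*t^2*exp(5*t)/2 - 3*t*exp(5*t) + exp(5*t), -t^2*exp(5*t)/2 + t*exp(5*t), t^2*exp(5*t)/2]
  [9*t^2*exp(5*t)/2 - 6*t*exp(5*t), -3*t^2*exp(5*t)/2 + 2*t*exp(5*t) + exp(5*t), 3*t^2*exp(5*t)/2 + t*exp(5*t)]
  [3*t*exp(5*t), -t*exp(5*t), t*exp(5*t) + exp(5*t)]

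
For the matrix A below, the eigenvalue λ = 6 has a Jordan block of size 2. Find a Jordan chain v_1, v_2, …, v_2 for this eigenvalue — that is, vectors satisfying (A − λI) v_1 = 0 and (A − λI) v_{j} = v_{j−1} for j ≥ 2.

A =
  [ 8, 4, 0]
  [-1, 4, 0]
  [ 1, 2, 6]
A Jordan chain for λ = 6 of length 2:
v_1 = (2, -1, 1)ᵀ
v_2 = (1, 0, 0)ᵀ

Let N = A − (6)·I. We want v_2 with N^2 v_2 = 0 but N^1 v_2 ≠ 0; then v_{j-1} := N · v_j for j = 2, …, 2.

Pick v_2 = (1, 0, 0)ᵀ.
Then v_1 = N · v_2 = (2, -1, 1)ᵀ.

Sanity check: (A − (6)·I) v_1 = (0, 0, 0)ᵀ = 0. ✓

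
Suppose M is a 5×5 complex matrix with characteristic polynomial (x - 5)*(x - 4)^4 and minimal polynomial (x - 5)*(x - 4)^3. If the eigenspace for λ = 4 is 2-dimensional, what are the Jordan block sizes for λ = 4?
Block sizes for λ = 4: [3, 1]

Step 1 — from the characteristic polynomial, algebraic multiplicity of λ = 4 is 4. From dim ker(M − (4)·I) = 2, there are exactly 2 Jordan blocks for λ = 4.
Step 2 — from the minimal polynomial, the factor (x − 4)^3 tells us the largest block for λ = 4 has size 3.
Step 3 — with total size 4, 2 blocks, and largest block 3, the block sizes (in nonincreasing order) are [3, 1].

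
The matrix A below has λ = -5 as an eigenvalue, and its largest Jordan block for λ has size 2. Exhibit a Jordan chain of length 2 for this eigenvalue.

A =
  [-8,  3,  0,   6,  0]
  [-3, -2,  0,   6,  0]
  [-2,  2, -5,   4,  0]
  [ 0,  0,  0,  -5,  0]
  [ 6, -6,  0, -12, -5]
A Jordan chain for λ = -5 of length 2:
v_1 = (-3, -3, -2, 0, 6)ᵀ
v_2 = (1, 0, 0, 0, 0)ᵀ

Let N = A − (-5)·I. We want v_2 with N^2 v_2 = 0 but N^1 v_2 ≠ 0; then v_{j-1} := N · v_j for j = 2, …, 2.

Pick v_2 = (1, 0, 0, 0, 0)ᵀ.
Then v_1 = N · v_2 = (-3, -3, -2, 0, 6)ᵀ.

Sanity check: (A − (-5)·I) v_1 = (0, 0, 0, 0, 0)ᵀ = 0. ✓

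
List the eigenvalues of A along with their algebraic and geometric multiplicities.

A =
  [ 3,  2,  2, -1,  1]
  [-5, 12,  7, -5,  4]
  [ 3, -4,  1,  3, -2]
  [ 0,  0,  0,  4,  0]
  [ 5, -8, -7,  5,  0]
λ = 4: alg = 5, geom = 3

Step 1 — factor the characteristic polynomial to read off the algebraic multiplicities:
  χ_A(x) = (x - 4)^5

Step 2 — compute geometric multiplicities via the rank-nullity identity g(λ) = n − rank(A − λI):
  rank(A − (4)·I) = 2, so dim ker(A − (4)·I) = n − 2 = 3

Summary:
  λ = 4: algebraic multiplicity = 5, geometric multiplicity = 3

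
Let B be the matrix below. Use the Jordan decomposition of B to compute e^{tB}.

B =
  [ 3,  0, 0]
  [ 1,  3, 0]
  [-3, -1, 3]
e^{tB} =
  [exp(3*t), 0, 0]
  [t*exp(3*t), exp(3*t), 0]
  [-t^2*exp(3*t)/2 - 3*t*exp(3*t), -t*exp(3*t), exp(3*t)]

Strategy: write B = P · J · P⁻¹ where J is a Jordan canonical form, so e^{tB} = P · e^{tJ} · P⁻¹, and e^{tJ} can be computed block-by-block.

B has Jordan form
J =
  [3, 1, 0]
  [0, 3, 1]
  [0, 0, 3]
(up to reordering of blocks).

Per-block formulas:
  For a 3×3 Jordan block J_3(3): exp(t · J_3(3)) = e^(3t)·(I + t·N + (t^2/2)·N^2), where N is the 3×3 nilpotent shift.

After assembling e^{tJ} and conjugating by P, we get:

e^{tB} =
  [exp(3*t), 0, 0]
  [t*exp(3*t), exp(3*t), 0]
  [-t^2*exp(3*t)/2 - 3*t*exp(3*t), -t*exp(3*t), exp(3*t)]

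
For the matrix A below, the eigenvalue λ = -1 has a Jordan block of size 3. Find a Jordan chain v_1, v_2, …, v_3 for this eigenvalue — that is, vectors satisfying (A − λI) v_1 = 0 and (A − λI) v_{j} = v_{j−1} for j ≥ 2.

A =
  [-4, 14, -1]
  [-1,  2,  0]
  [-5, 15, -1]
A Jordan chain for λ = -1 of length 3:
v_1 = (-15, -5, -25)ᵀ
v_2 = (14, 3, 15)ᵀ
v_3 = (0, 1, 0)ᵀ

Let N = A − (-1)·I. We want v_3 with N^3 v_3 = 0 but N^2 v_3 ≠ 0; then v_{j-1} := N · v_j for j = 3, …, 2.

Pick v_3 = (0, 1, 0)ᵀ.
Then v_2 = N · v_3 = (14, 3, 15)ᵀ.
Then v_1 = N · v_2 = (-15, -5, -25)ᵀ.

Sanity check: (A − (-1)·I) v_1 = (0, 0, 0)ᵀ = 0. ✓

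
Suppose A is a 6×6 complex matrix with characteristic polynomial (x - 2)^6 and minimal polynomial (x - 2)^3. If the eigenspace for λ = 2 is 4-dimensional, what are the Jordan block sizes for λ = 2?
Block sizes for λ = 2: [3, 1, 1, 1]

Step 1 — from the characteristic polynomial, algebraic multiplicity of λ = 2 is 6. From dim ker(A − (2)·I) = 4, there are exactly 4 Jordan blocks for λ = 2.
Step 2 — from the minimal polynomial, the factor (x − 2)^3 tells us the largest block for λ = 2 has size 3.
Step 3 — with total size 6, 4 blocks, and largest block 3, the block sizes (in nonincreasing order) are [3, 1, 1, 1].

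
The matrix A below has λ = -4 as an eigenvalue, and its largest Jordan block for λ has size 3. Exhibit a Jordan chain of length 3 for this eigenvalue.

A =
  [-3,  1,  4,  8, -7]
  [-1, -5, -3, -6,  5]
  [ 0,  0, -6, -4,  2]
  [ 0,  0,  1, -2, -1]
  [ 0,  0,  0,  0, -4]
A Jordan chain for λ = -4 of length 3:
v_1 = (1, -1, 0, 0, 0)ᵀ
v_2 = (4, -3, -2, 1, 0)ᵀ
v_3 = (0, 0, 1, 0, 0)ᵀ

Let N = A − (-4)·I. We want v_3 with N^3 v_3 = 0 but N^2 v_3 ≠ 0; then v_{j-1} := N · v_j for j = 3, …, 2.

Pick v_3 = (0, 0, 1, 0, 0)ᵀ.
Then v_2 = N · v_3 = (4, -3, -2, 1, 0)ᵀ.
Then v_1 = N · v_2 = (1, -1, 0, 0, 0)ᵀ.

Sanity check: (A − (-4)·I) v_1 = (0, 0, 0, 0, 0)ᵀ = 0. ✓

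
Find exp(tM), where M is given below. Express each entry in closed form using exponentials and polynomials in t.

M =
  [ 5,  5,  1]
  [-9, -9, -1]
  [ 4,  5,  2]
e^{tM} =
  [-t*exp(t) + 2*exp(t) - exp(-4*t), exp(t) - exp(-4*t), t*exp(t)]
  [t*exp(t) - 2*exp(t) + 2*exp(-4*t), -exp(t) + 2*exp(-4*t), -t*exp(t)]
  [-t*exp(t) + exp(t) - exp(-4*t), exp(t) - exp(-4*t), t*exp(t) + exp(t)]

Strategy: write M = P · J · P⁻¹ where J is a Jordan canonical form, so e^{tM} = P · e^{tJ} · P⁻¹, and e^{tJ} can be computed block-by-block.

M has Jordan form
J =
  [-4, 0, 0]
  [ 0, 1, 1]
  [ 0, 0, 1]
(up to reordering of blocks).

Per-block formulas:
  For a 2×2 Jordan block J_2(1): exp(t · J_2(1)) = e^(1t)·(I + t·N), where N is the 2×2 nilpotent shift.
  For a 1×1 block at λ = -4: exp(t · [-4]) = [e^(-4t)].

After assembling e^{tJ} and conjugating by P, we get:

e^{tM} =
  [-t*exp(t) + 2*exp(t) - exp(-4*t), exp(t) - exp(-4*t), t*exp(t)]
  [t*exp(t) - 2*exp(t) + 2*exp(-4*t), -exp(t) + 2*exp(-4*t), -t*exp(t)]
  [-t*exp(t) + exp(t) - exp(-4*t), exp(t) - exp(-4*t), t*exp(t) + exp(t)]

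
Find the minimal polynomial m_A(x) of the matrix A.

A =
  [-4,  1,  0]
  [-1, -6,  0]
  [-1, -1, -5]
x^2 + 10*x + 25

The characteristic polynomial is χ_A(x) = (x + 5)^3, so the eigenvalues are known. The minimal polynomial is
  m_A(x) = Π_λ (x − λ)^{k_λ}
where k_λ is the size of the *largest* Jordan block for λ (equivalently, the smallest k with (A − λI)^k v = 0 for every generalised eigenvector v of λ).

  λ = -5: largest Jordan block has size 2, contributing (x + 5)^2

So m_A(x) = (x + 5)^2 = x^2 + 10*x + 25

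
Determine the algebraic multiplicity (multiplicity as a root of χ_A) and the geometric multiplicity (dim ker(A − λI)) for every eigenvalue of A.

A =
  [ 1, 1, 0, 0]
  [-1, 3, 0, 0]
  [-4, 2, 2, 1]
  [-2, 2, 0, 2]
λ = 2: alg = 4, geom = 2

Step 1 — factor the characteristic polynomial to read off the algebraic multiplicities:
  χ_A(x) = (x - 2)^4

Step 2 — compute geometric multiplicities via the rank-nullity identity g(λ) = n − rank(A − λI):
  rank(A − (2)·I) = 2, so dim ker(A − (2)·I) = n − 2 = 2

Summary:
  λ = 2: algebraic multiplicity = 4, geometric multiplicity = 2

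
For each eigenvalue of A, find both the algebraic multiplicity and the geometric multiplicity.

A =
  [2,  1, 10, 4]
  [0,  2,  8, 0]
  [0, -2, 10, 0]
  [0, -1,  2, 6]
λ = 2: alg = 1, geom = 1; λ = 6: alg = 3, geom = 2

Step 1 — factor the characteristic polynomial to read off the algebraic multiplicities:
  χ_A(x) = (x - 6)^3*(x - 2)

Step 2 — compute geometric multiplicities via the rank-nullity identity g(λ) = n − rank(A − λI):
  rank(A − (2)·I) = 3, so dim ker(A − (2)·I) = n − 3 = 1
  rank(A − (6)·I) = 2, so dim ker(A − (6)·I) = n − 2 = 2

Summary:
  λ = 2: algebraic multiplicity = 1, geometric multiplicity = 1
  λ = 6: algebraic multiplicity = 3, geometric multiplicity = 2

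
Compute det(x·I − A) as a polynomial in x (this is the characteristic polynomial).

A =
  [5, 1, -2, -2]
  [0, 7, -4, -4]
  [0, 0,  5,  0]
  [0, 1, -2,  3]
x^4 - 20*x^3 + 150*x^2 - 500*x + 625

Expanding det(x·I − A) (e.g. by cofactor expansion or by noting that A is similar to its Jordan form J, which has the same characteristic polynomial as A) gives
  χ_A(x) = x^4 - 20*x^3 + 150*x^2 - 500*x + 625
which factors as (x - 5)^4. The eigenvalues (with algebraic multiplicities) are λ = 5 with multiplicity 4.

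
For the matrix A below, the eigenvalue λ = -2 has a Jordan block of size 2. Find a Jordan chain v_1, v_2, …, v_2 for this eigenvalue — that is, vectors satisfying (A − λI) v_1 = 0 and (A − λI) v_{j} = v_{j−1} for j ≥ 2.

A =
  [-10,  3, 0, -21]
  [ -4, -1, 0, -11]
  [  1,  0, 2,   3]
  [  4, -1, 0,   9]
A Jordan chain for λ = -2 of length 2:
v_1 = (3, 1, 0, -1)ᵀ
v_2 = (0, 1, 0, 0)ᵀ

Let N = A − (-2)·I. We want v_2 with N^2 v_2 = 0 but N^1 v_2 ≠ 0; then v_{j-1} := N · v_j for j = 2, …, 2.

Pick v_2 = (0, 1, 0, 0)ᵀ.
Then v_1 = N · v_2 = (3, 1, 0, -1)ᵀ.

Sanity check: (A − (-2)·I) v_1 = (0, 0, 0, 0)ᵀ = 0. ✓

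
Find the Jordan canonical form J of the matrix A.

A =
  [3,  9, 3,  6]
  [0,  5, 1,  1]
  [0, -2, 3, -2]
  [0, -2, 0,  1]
J_3(3) ⊕ J_1(3)

The characteristic polynomial is
  det(x·I − A) = x^4 - 12*x^3 + 54*x^2 - 108*x + 81 = (x - 3)^4

Eigenvalues and multiplicities (the geometric multiplicity of λ is n − rank(A − λI), which equals the number of Jordan blocks for λ):
  λ = 3: algebraic multiplicity = 4, geometric multiplicity = 2

Determining the block sizes for each eigenvalue:
  λ = 3: with am = 4 and gm = 2, the partition is not yet determined (e.g. several partitions of 4 into 2 parts exist). Let N = A − (3)·I. Computing rank(N^1) = 2, rank(N^2) = 1, rank(N^3) = 0; the number of blocks of size ≥ j is rank(N^{j−1}) − rank(N^j), giving [2, 1, 1]. So we have 1 block(s) of size 3, 1 block(s) of size 1 → block sizes [3, 1]

Assembling the blocks gives a Jordan form
J =
  [3, 1, 0, 0]
  [0, 3, 1, 0]
  [0, 0, 3, 0]
  [0, 0, 0, 3]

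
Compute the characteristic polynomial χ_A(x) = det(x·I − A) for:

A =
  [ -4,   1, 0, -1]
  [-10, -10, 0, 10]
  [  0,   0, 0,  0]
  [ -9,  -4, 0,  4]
x^4 + 10*x^3 + 25*x^2

Expanding det(x·I − A) (e.g. by cofactor expansion or by noting that A is similar to its Jordan form J, which has the same characteristic polynomial as A) gives
  χ_A(x) = x^4 + 10*x^3 + 25*x^2
which factors as x^2*(x + 5)^2. The eigenvalues (with algebraic multiplicities) are λ = -5 with multiplicity 2, λ = 0 with multiplicity 2.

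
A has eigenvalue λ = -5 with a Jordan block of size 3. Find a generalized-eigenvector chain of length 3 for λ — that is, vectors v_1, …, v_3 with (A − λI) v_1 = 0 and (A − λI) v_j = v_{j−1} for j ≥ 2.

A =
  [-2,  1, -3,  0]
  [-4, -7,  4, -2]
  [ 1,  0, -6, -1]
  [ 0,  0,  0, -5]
A Jordan chain for λ = -5 of length 3:
v_1 = (2, 0, 2, 0)ᵀ
v_2 = (3, -4, 1, 0)ᵀ
v_3 = (1, 0, 0, 0)ᵀ

Let N = A − (-5)·I. We want v_3 with N^3 v_3 = 0 but N^2 v_3 ≠ 0; then v_{j-1} := N · v_j for j = 3, …, 2.

Pick v_3 = (1, 0, 0, 0)ᵀ.
Then v_2 = N · v_3 = (3, -4, 1, 0)ᵀ.
Then v_1 = N · v_2 = (2, 0, 2, 0)ᵀ.

Sanity check: (A − (-5)·I) v_1 = (0, 0, 0, 0)ᵀ = 0. ✓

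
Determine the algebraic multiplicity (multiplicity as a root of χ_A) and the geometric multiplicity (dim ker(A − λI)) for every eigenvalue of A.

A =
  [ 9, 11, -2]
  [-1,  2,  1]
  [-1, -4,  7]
λ = 6: alg = 3, geom = 1

Step 1 — factor the characteristic polynomial to read off the algebraic multiplicities:
  χ_A(x) = (x - 6)^3

Step 2 — compute geometric multiplicities via the rank-nullity identity g(λ) = n − rank(A − λI):
  rank(A − (6)·I) = 2, so dim ker(A − (6)·I) = n − 2 = 1

Summary:
  λ = 6: algebraic multiplicity = 3, geometric multiplicity = 1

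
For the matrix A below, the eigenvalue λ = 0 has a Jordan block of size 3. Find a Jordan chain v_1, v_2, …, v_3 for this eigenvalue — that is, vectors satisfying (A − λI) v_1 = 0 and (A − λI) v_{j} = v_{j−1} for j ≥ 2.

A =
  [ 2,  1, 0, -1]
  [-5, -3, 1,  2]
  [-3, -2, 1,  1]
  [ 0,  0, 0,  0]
A Jordan chain for λ = 0 of length 3:
v_1 = (-1, 2, 1, 0)ᵀ
v_2 = (2, -5, -3, 0)ᵀ
v_3 = (1, 0, 0, 0)ᵀ

Let N = A − (0)·I. We want v_3 with N^3 v_3 = 0 but N^2 v_3 ≠ 0; then v_{j-1} := N · v_j for j = 3, …, 2.

Pick v_3 = (1, 0, 0, 0)ᵀ.
Then v_2 = N · v_3 = (2, -5, -3, 0)ᵀ.
Then v_1 = N · v_2 = (-1, 2, 1, 0)ᵀ.

Sanity check: (A − (0)·I) v_1 = (0, 0, 0, 0)ᵀ = 0. ✓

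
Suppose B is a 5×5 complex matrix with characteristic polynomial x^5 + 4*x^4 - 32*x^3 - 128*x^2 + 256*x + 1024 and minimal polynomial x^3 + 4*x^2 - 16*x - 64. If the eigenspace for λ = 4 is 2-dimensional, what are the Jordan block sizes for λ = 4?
Block sizes for λ = 4: [1, 1]

Step 1 — from the characteristic polynomial, algebraic multiplicity of λ = 4 is 2. From dim ker(B − (4)·I) = 2, there are exactly 2 Jordan blocks for λ = 4.
Step 2 — from the minimal polynomial, the factor (x − 4) tells us the largest block for λ = 4 has size 1.
Step 3 — with total size 2, 2 blocks, and largest block 1, the block sizes (in nonincreasing order) are [1, 1].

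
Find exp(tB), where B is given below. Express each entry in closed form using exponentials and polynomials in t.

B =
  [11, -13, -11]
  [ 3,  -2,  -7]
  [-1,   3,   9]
e^{tB} =
  [-3*t^2*exp(6*t)/2 + 5*t*exp(6*t) + exp(6*t), 3*t^2*exp(6*t) - 13*t*exp(6*t), 3*t^2*exp(6*t)/2 - 11*t*exp(6*t)]
  [-t^2*exp(6*t) + 3*t*exp(6*t), 2*t^2*exp(6*t) - 8*t*exp(6*t) + exp(6*t), t^2*exp(6*t) - 7*t*exp(6*t)]
  [t^2*exp(6*t)/2 - t*exp(6*t), -t^2*exp(6*t) + 3*t*exp(6*t), -t^2*exp(6*t)/2 + 3*t*exp(6*t) + exp(6*t)]

Strategy: write B = P · J · P⁻¹ where J is a Jordan canonical form, so e^{tB} = P · e^{tJ} · P⁻¹, and e^{tJ} can be computed block-by-block.

B has Jordan form
J =
  [6, 1, 0]
  [0, 6, 1]
  [0, 0, 6]
(up to reordering of blocks).

Per-block formulas:
  For a 3×3 Jordan block J_3(6): exp(t · J_3(6)) = e^(6t)·(I + t·N + (t^2/2)·N^2), where N is the 3×3 nilpotent shift.

After assembling e^{tJ} and conjugating by P, we get:

e^{tB} =
  [-3*t^2*exp(6*t)/2 + 5*t*exp(6*t) + exp(6*t), 3*t^2*exp(6*t) - 13*t*exp(6*t), 3*t^2*exp(6*t)/2 - 11*t*exp(6*t)]
  [-t^2*exp(6*t) + 3*t*exp(6*t), 2*t^2*exp(6*t) - 8*t*exp(6*t) + exp(6*t), t^2*exp(6*t) - 7*t*exp(6*t)]
  [t^2*exp(6*t)/2 - t*exp(6*t), -t^2*exp(6*t) + 3*t*exp(6*t), -t^2*exp(6*t)/2 + 3*t*exp(6*t) + exp(6*t)]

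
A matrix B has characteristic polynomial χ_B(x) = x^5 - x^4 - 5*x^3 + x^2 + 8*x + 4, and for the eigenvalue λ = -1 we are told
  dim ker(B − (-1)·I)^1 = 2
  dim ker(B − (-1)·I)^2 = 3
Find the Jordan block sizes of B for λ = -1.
Block sizes for λ = -1: [2, 1]

From the dimensions of kernels of powers, the number of Jordan blocks of size at least j is d_j − d_{j−1} where d_j = dim ker(N^j) (with d_0 = 0). Computing the differences gives [2, 1].
The number of blocks of size exactly k is (#blocks of size ≥ k) − (#blocks of size ≥ k + 1), so the partition is: 1 block(s) of size 1, 1 block(s) of size 2.
In nonincreasing order the block sizes are [2, 1].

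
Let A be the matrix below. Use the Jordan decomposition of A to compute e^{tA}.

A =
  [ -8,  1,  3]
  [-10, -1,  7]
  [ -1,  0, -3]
e^{tA} =
  [3*t^2*exp(-4*t)/2 - 4*t*exp(-4*t) + exp(-4*t), -t^2*exp(-4*t)/2 + t*exp(-4*t), -t^2*exp(-4*t) + 3*t*exp(-4*t)]
  [3*t^2*exp(-4*t)/2 - 10*t*exp(-4*t), -t^2*exp(-4*t)/2 + 3*t*exp(-4*t) + exp(-4*t), -t^2*exp(-4*t) + 7*t*exp(-4*t)]
  [3*t^2*exp(-4*t)/2 - t*exp(-4*t), -t^2*exp(-4*t)/2, -t^2*exp(-4*t) + t*exp(-4*t) + exp(-4*t)]

Strategy: write A = P · J · P⁻¹ where J is a Jordan canonical form, so e^{tA} = P · e^{tJ} · P⁻¹, and e^{tJ} can be computed block-by-block.

A has Jordan form
J =
  [-4,  1,  0]
  [ 0, -4,  1]
  [ 0,  0, -4]
(up to reordering of blocks).

Per-block formulas:
  For a 3×3 Jordan block J_3(-4): exp(t · J_3(-4)) = e^(-4t)·(I + t·N + (t^2/2)·N^2), where N is the 3×3 nilpotent shift.

After assembling e^{tJ} and conjugating by P, we get:

e^{tA} =
  [3*t^2*exp(-4*t)/2 - 4*t*exp(-4*t) + exp(-4*t), -t^2*exp(-4*t)/2 + t*exp(-4*t), -t^2*exp(-4*t) + 3*t*exp(-4*t)]
  [3*t^2*exp(-4*t)/2 - 10*t*exp(-4*t), -t^2*exp(-4*t)/2 + 3*t*exp(-4*t) + exp(-4*t), -t^2*exp(-4*t) + 7*t*exp(-4*t)]
  [3*t^2*exp(-4*t)/2 - t*exp(-4*t), -t^2*exp(-4*t)/2, -t^2*exp(-4*t) + t*exp(-4*t) + exp(-4*t)]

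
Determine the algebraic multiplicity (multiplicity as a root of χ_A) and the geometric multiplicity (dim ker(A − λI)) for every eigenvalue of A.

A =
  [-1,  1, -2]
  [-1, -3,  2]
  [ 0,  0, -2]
λ = -2: alg = 3, geom = 2

Step 1 — factor the characteristic polynomial to read off the algebraic multiplicities:
  χ_A(x) = (x + 2)^3

Step 2 — compute geometric multiplicities via the rank-nullity identity g(λ) = n − rank(A − λI):
  rank(A − (-2)·I) = 1, so dim ker(A − (-2)·I) = n − 1 = 2

Summary:
  λ = -2: algebraic multiplicity = 3, geometric multiplicity = 2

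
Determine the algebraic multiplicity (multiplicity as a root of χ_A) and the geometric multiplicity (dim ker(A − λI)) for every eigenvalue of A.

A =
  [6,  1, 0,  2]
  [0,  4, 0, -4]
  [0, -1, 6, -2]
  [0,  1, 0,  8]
λ = 6: alg = 4, geom = 3

Step 1 — factor the characteristic polynomial to read off the algebraic multiplicities:
  χ_A(x) = (x - 6)^4

Step 2 — compute geometric multiplicities via the rank-nullity identity g(λ) = n − rank(A − λI):
  rank(A − (6)·I) = 1, so dim ker(A − (6)·I) = n − 1 = 3

Summary:
  λ = 6: algebraic multiplicity = 4, geometric multiplicity = 3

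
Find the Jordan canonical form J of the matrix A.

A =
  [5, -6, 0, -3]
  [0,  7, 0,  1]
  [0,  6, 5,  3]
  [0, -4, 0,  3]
J_2(5) ⊕ J_1(5) ⊕ J_1(5)

The characteristic polynomial is
  det(x·I − A) = x^4 - 20*x^3 + 150*x^2 - 500*x + 625 = (x - 5)^4

Eigenvalues and multiplicities (the geometric multiplicity of λ is n − rank(A − λI), which equals the number of Jordan blocks for λ):
  λ = 5: algebraic multiplicity = 4, geometric multiplicity = 3

Determining the block sizes for each eigenvalue:
  λ = 5: 3 blocks summing to 4 forces exactly one block of size 2 and the rest size 1 → block sizes [2, 1, 1]

Assembling the blocks gives a Jordan form
J =
  [5, 1, 0, 0]
  [0, 5, 0, 0]
  [0, 0, 5, 0]
  [0, 0, 0, 5]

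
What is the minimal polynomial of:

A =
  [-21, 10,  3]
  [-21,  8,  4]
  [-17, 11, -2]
x^3 + 15*x^2 + 75*x + 125

The characteristic polynomial is χ_A(x) = (x + 5)^3, so the eigenvalues are known. The minimal polynomial is
  m_A(x) = Π_λ (x − λ)^{k_λ}
where k_λ is the size of the *largest* Jordan block for λ (equivalently, the smallest k with (A − λI)^k v = 0 for every generalised eigenvector v of λ).

  λ = -5: largest Jordan block has size 3, contributing (x + 5)^3

So m_A(x) = (x + 5)^3 = x^3 + 15*x^2 + 75*x + 125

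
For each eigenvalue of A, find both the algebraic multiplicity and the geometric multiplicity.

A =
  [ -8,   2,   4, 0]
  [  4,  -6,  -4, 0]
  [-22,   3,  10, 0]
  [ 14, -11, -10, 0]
λ = -4: alg = 1, geom = 1; λ = 0: alg = 3, geom = 2

Step 1 — factor the characteristic polynomial to read off the algebraic multiplicities:
  χ_A(x) = x^3*(x + 4)

Step 2 — compute geometric multiplicities via the rank-nullity identity g(λ) = n − rank(A − λI):
  rank(A − (-4)·I) = 3, so dim ker(A − (-4)·I) = n − 3 = 1
  rank(A − (0)·I) = 2, so dim ker(A − (0)·I) = n − 2 = 2

Summary:
  λ = -4: algebraic multiplicity = 1, geometric multiplicity = 1
  λ = 0: algebraic multiplicity = 3, geometric multiplicity = 2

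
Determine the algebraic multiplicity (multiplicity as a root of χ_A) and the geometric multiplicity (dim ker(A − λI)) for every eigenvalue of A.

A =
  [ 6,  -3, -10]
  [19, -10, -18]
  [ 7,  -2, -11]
λ = -5: alg = 3, geom = 1

Step 1 — factor the characteristic polynomial to read off the algebraic multiplicities:
  χ_A(x) = (x + 5)^3

Step 2 — compute geometric multiplicities via the rank-nullity identity g(λ) = n − rank(A − λI):
  rank(A − (-5)·I) = 2, so dim ker(A − (-5)·I) = n − 2 = 1

Summary:
  λ = -5: algebraic multiplicity = 3, geometric multiplicity = 1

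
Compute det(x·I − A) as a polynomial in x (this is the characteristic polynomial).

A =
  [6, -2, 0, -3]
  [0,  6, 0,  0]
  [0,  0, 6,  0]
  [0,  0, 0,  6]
x^4 - 24*x^3 + 216*x^2 - 864*x + 1296

Expanding det(x·I − A) (e.g. by cofactor expansion or by noting that A is similar to its Jordan form J, which has the same characteristic polynomial as A) gives
  χ_A(x) = x^4 - 24*x^3 + 216*x^2 - 864*x + 1296
which factors as (x - 6)^4. The eigenvalues (with algebraic multiplicities) are λ = 6 with multiplicity 4.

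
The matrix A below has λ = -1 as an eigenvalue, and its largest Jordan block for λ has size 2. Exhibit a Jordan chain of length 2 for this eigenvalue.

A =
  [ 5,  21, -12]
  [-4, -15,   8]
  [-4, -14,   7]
A Jordan chain for λ = -1 of length 2:
v_1 = (6, -4, -4)ᵀ
v_2 = (1, 0, 0)ᵀ

Let N = A − (-1)·I. We want v_2 with N^2 v_2 = 0 but N^1 v_2 ≠ 0; then v_{j-1} := N · v_j for j = 2, …, 2.

Pick v_2 = (1, 0, 0)ᵀ.
Then v_1 = N · v_2 = (6, -4, -4)ᵀ.

Sanity check: (A − (-1)·I) v_1 = (0, 0, 0)ᵀ = 0. ✓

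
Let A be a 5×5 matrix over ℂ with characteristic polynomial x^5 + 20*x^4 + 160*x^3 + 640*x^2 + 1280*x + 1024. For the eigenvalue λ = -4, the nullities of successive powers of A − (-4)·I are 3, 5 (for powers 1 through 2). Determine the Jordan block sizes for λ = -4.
Block sizes for λ = -4: [2, 2, 1]

From the dimensions of kernels of powers, the number of Jordan blocks of size at least j is d_j − d_{j−1} where d_j = dim ker(N^j) (with d_0 = 0). Computing the differences gives [3, 2].
The number of blocks of size exactly k is (#blocks of size ≥ k) − (#blocks of size ≥ k + 1), so the partition is: 1 block(s) of size 1, 2 block(s) of size 2.
In nonincreasing order the block sizes are [2, 2, 1].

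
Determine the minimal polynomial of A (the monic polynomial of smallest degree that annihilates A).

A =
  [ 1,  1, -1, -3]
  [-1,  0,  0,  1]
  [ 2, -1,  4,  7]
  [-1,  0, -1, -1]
x^2 - 2*x + 1

The characteristic polynomial is χ_A(x) = (x - 1)^4, so the eigenvalues are known. The minimal polynomial is
  m_A(x) = Π_λ (x − λ)^{k_λ}
where k_λ is the size of the *largest* Jordan block for λ (equivalently, the smallest k with (A − λI)^k v = 0 for every generalised eigenvector v of λ).

  λ = 1: largest Jordan block has size 2, contributing (x − 1)^2

So m_A(x) = (x - 1)^2 = x^2 - 2*x + 1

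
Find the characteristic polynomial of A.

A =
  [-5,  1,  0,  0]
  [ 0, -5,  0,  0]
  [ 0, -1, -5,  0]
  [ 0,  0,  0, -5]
x^4 + 20*x^3 + 150*x^2 + 500*x + 625

Expanding det(x·I − A) (e.g. by cofactor expansion or by noting that A is similar to its Jordan form J, which has the same characteristic polynomial as A) gives
  χ_A(x) = x^4 + 20*x^3 + 150*x^2 + 500*x + 625
which factors as (x + 5)^4. The eigenvalues (with algebraic multiplicities) are λ = -5 with multiplicity 4.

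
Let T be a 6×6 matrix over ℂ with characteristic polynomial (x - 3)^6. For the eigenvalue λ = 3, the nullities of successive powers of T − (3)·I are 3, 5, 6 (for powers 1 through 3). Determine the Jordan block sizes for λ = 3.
Block sizes for λ = 3: [3, 2, 1]

From the dimensions of kernels of powers, the number of Jordan blocks of size at least j is d_j − d_{j−1} where d_j = dim ker(N^j) (with d_0 = 0). Computing the differences gives [3, 2, 1].
The number of blocks of size exactly k is (#blocks of size ≥ k) − (#blocks of size ≥ k + 1), so the partition is: 1 block(s) of size 1, 1 block(s) of size 2, 1 block(s) of size 3.
In nonincreasing order the block sizes are [3, 2, 1].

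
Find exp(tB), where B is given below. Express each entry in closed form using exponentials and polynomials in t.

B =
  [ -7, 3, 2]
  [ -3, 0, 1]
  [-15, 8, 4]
e^{tB} =
  [-3*t^2*exp(-t)/2 - 6*t*exp(-t) + exp(-t), t^2*exp(-t)/2 + 3*t*exp(-t), t^2*exp(-t)/2 + 2*t*exp(-t)]
  [-3*t*exp(-t), t*exp(-t) + exp(-t), t*exp(-t)]
  [-9*t^2*exp(-t)/2 - 15*t*exp(-t), 3*t^2*exp(-t)/2 + 8*t*exp(-t), 3*t^2*exp(-t)/2 + 5*t*exp(-t) + exp(-t)]

Strategy: write B = P · J · P⁻¹ where J is a Jordan canonical form, so e^{tB} = P · e^{tJ} · P⁻¹, and e^{tJ} can be computed block-by-block.

B has Jordan form
J =
  [-1,  1,  0]
  [ 0, -1,  1]
  [ 0,  0, -1]
(up to reordering of blocks).

Per-block formulas:
  For a 3×3 Jordan block J_3(-1): exp(t · J_3(-1)) = e^(-1t)·(I + t·N + (t^2/2)·N^2), where N is the 3×3 nilpotent shift.

After assembling e^{tJ} and conjugating by P, we get:

e^{tB} =
  [-3*t^2*exp(-t)/2 - 6*t*exp(-t) + exp(-t), t^2*exp(-t)/2 + 3*t*exp(-t), t^2*exp(-t)/2 + 2*t*exp(-t)]
  [-3*t*exp(-t), t*exp(-t) + exp(-t), t*exp(-t)]
  [-9*t^2*exp(-t)/2 - 15*t*exp(-t), 3*t^2*exp(-t)/2 + 8*t*exp(-t), 3*t^2*exp(-t)/2 + 5*t*exp(-t) + exp(-t)]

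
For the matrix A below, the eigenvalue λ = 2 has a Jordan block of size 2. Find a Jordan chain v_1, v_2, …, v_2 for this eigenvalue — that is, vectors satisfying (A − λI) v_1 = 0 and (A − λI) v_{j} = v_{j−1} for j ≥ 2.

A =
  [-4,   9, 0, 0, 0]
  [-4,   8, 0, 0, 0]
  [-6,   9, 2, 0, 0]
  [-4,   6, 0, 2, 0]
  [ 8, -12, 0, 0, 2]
A Jordan chain for λ = 2 of length 2:
v_1 = (-6, -4, -6, -4, 8)ᵀ
v_2 = (1, 0, 0, 0, 0)ᵀ

Let N = A − (2)·I. We want v_2 with N^2 v_2 = 0 but N^1 v_2 ≠ 0; then v_{j-1} := N · v_j for j = 2, …, 2.

Pick v_2 = (1, 0, 0, 0, 0)ᵀ.
Then v_1 = N · v_2 = (-6, -4, -6, -4, 8)ᵀ.

Sanity check: (A − (2)·I) v_1 = (0, 0, 0, 0, 0)ᵀ = 0. ✓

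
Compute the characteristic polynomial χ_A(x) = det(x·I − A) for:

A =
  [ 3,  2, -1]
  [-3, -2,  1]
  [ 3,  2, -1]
x^3

Expanding det(x·I − A) (e.g. by cofactor expansion or by noting that A is similar to its Jordan form J, which has the same characteristic polynomial as A) gives
  χ_A(x) = x^3
which factors as x^3. The eigenvalues (with algebraic multiplicities) are λ = 0 with multiplicity 3.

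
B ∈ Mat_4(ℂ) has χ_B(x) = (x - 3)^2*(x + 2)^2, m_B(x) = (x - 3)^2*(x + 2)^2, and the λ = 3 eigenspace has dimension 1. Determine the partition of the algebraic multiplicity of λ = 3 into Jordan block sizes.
Block sizes for λ = 3: [2]

Step 1 — from the characteristic polynomial, algebraic multiplicity of λ = 3 is 2. From dim ker(B − (3)·I) = 1, there are exactly 1 Jordan blocks for λ = 3.
Step 2 — from the minimal polynomial, the factor (x − 3)^2 tells us the largest block for λ = 3 has size 2.
Step 3 — with total size 2, 1 blocks, and largest block 2, the block sizes (in nonincreasing order) are [2].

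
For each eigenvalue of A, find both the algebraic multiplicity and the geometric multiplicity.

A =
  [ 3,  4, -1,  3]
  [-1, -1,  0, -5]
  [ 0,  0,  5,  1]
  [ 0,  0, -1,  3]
λ = 1: alg = 2, geom = 1; λ = 4: alg = 2, geom = 1

Step 1 — factor the characteristic polynomial to read off the algebraic multiplicities:
  χ_A(x) = (x - 4)^2*(x - 1)^2

Step 2 — compute geometric multiplicities via the rank-nullity identity g(λ) = n − rank(A − λI):
  rank(A − (1)·I) = 3, so dim ker(A − (1)·I) = n − 3 = 1
  rank(A − (4)·I) = 3, so dim ker(A − (4)·I) = n − 3 = 1

Summary:
  λ = 1: algebraic multiplicity = 2, geometric multiplicity = 1
  λ = 4: algebraic multiplicity = 2, geometric multiplicity = 1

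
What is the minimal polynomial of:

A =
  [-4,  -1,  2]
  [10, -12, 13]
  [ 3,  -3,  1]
x^3 + 15*x^2 + 75*x + 125

The characteristic polynomial is χ_A(x) = (x + 5)^3, so the eigenvalues are known. The minimal polynomial is
  m_A(x) = Π_λ (x − λ)^{k_λ}
where k_λ is the size of the *largest* Jordan block for λ (equivalently, the smallest k with (A − λI)^k v = 0 for every generalised eigenvector v of λ).

  λ = -5: largest Jordan block has size 3, contributing (x + 5)^3

So m_A(x) = (x + 5)^3 = x^3 + 15*x^2 + 75*x + 125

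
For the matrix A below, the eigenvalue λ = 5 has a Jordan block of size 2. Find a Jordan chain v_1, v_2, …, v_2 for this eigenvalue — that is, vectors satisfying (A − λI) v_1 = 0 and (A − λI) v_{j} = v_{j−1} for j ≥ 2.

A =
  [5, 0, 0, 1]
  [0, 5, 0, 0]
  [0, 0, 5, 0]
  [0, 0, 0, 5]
A Jordan chain for λ = 5 of length 2:
v_1 = (1, 0, 0, 0)ᵀ
v_2 = (0, 0, 0, 1)ᵀ

Let N = A − (5)·I. We want v_2 with N^2 v_2 = 0 but N^1 v_2 ≠ 0; then v_{j-1} := N · v_j for j = 2, …, 2.

Pick v_2 = (0, 0, 0, 1)ᵀ.
Then v_1 = N · v_2 = (1, 0, 0, 0)ᵀ.

Sanity check: (A − (5)·I) v_1 = (0, 0, 0, 0)ᵀ = 0. ✓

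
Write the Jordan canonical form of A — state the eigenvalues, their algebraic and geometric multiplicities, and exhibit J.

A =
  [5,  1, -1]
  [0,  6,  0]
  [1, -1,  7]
J_2(6) ⊕ J_1(6)

The characteristic polynomial is
  det(x·I − A) = x^3 - 18*x^2 + 108*x - 216 = (x - 6)^3

Eigenvalues and multiplicities (the geometric multiplicity of λ is n − rank(A − λI), which equals the number of Jordan blocks for λ):
  λ = 6: algebraic multiplicity = 3, geometric multiplicity = 2

Determining the block sizes for each eigenvalue:
  λ = 6: 2 blocks summing to 3 forces exactly one block of size 2 and the rest size 1 → block sizes [2, 1]

Assembling the blocks gives a Jordan form
J =
  [6, 1, 0]
  [0, 6, 0]
  [0, 0, 6]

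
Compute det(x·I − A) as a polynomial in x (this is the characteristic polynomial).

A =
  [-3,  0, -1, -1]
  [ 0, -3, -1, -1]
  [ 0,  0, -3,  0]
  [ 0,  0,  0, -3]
x^4 + 12*x^3 + 54*x^2 + 108*x + 81

Expanding det(x·I − A) (e.g. by cofactor expansion or by noting that A is similar to its Jordan form J, which has the same characteristic polynomial as A) gives
  χ_A(x) = x^4 + 12*x^3 + 54*x^2 + 108*x + 81
which factors as (x + 3)^4. The eigenvalues (with algebraic multiplicities) are λ = -3 with multiplicity 4.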